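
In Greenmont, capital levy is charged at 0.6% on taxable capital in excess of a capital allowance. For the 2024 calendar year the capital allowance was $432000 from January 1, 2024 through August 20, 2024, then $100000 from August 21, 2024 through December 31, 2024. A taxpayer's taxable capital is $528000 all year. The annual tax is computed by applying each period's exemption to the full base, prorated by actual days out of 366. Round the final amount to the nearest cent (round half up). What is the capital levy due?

January 1 – August 20, 2024: 233 days, exemption $432000 → ($528000 − $432000) × 0.6% × 233/366 = $366.6885
August 21 – December 31, 2024: 133 days, exemption $100000 → ($528000 − $100000) × 0.6% × 133/366 = $933.1803
Total = $1299.8689

$1299.87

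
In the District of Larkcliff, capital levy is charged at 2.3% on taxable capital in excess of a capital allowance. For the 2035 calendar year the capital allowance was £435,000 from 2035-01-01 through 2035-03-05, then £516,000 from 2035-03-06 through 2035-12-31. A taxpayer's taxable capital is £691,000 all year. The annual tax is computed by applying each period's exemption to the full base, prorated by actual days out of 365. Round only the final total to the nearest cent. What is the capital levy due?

£4,351.66

2035-01-01 to 2035-03-05: 64 days, exemption £435,000 → (£691,000 − £435,000) × 2.3% × 64/365 = £1,032.4164
2035-03-06 to 2035-12-31: 301 days, exemption £516,000 → (£691,000 − £516,000) × 2.3% × 301/365 = £3,319.2466
Total = £4,351.6630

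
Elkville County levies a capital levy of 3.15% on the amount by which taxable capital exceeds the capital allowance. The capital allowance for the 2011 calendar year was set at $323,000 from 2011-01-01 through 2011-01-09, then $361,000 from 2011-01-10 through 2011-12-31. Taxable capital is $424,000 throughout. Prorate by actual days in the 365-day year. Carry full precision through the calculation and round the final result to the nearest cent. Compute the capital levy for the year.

$2,014.02

2011-01-01 to 2011-01-09: 9 days, exemption $323,000 → ($424,000 − $323,000) × 3.15% × 9/365 = $78.4479
2011-01-10 to 2011-12-31: 356 days, exemption $361,000 → ($424,000 − $361,000) × 3.15% × 356/365 = $1,935.5671
Total = $2,014.0151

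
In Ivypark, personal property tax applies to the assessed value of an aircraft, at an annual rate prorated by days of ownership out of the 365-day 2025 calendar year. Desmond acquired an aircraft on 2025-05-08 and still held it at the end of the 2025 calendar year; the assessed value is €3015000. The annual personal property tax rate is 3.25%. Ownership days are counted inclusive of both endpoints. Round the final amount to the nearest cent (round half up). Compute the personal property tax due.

Days held (2025-05-08 to 2025-12-31): 238 out of 365
Tax = €3015000 × 3.25% × 238/365 = €63893.2192

€63893.22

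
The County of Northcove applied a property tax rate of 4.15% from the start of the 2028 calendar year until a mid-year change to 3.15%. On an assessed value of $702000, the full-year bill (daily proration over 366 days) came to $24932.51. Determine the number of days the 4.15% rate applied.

Let d = days at the first rate; then 366 − d days at the second rate.
$702000 × [4.15%·d + 3.15%·(366−d)] / 366 = $24932.51
Solving gives d = 147, so the new rate took effect on 27 May 2028.

147 days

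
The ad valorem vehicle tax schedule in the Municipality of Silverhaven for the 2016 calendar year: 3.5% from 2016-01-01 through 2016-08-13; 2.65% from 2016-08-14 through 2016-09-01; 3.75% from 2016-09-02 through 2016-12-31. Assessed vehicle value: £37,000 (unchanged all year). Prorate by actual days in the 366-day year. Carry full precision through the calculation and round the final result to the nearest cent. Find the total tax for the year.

2016-01-01 to 2016-08-13: 226 days at 3.5% → £37,000 × 3.5% × 226/366 = £799.6448
2016-08-14 to 2016-09-01: 19 days at 2.65% → £37,000 × 2.65% × 19/366 = £50.9003
2016-09-02 to 2016-12-31: 121 days at 3.75% → £37,000 × 3.75% × 121/366 = £458.7090
Total = £1,309.2541

£1,309.25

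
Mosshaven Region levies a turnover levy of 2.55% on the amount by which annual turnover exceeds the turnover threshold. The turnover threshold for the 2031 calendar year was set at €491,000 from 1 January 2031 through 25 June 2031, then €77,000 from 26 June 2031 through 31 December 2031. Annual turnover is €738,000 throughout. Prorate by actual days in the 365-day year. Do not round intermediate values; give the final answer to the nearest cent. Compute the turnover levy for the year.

1 January – 25 June 2031: 176 days, exemption €491,000 → (€738,000 − €491,000) × 2.55% × 176/365 = €3,037.0849
26 June – 31 December 2031: 189 days, exemption €77,000 → (€738,000 − €77,000) × 2.55% × 189/365 = €8,727.9164
Total = €11,765.0014

€11,765.00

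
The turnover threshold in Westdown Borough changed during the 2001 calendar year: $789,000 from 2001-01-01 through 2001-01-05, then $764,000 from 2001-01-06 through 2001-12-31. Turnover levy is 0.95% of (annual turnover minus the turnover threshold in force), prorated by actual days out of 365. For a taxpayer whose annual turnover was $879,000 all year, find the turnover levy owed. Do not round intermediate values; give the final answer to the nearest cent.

2001-01-01 to 2001-01-05: 5 days, exemption $789,000 → ($879,000 − $789,000) × 0.95% × 5/365 = $11.7123
2001-01-06 to 2001-12-31: 360 days, exemption $764,000 → ($879,000 − $764,000) × 0.95% × 360/365 = $1,077.5342
Total = $1,089.2466

$1,089.25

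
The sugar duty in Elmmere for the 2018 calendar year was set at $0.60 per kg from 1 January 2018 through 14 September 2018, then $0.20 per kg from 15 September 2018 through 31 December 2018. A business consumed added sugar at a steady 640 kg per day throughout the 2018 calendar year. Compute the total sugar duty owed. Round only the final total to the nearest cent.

$112,512.00

1 January – 14 September 2018: 257 days × 640 kg/day = 164,480 kg at $0.60/kg → $98,688.00
15 September – 31 December 2018: 108 days × 640 kg/day = 69,120 kg at $0.20/kg → $13,824.00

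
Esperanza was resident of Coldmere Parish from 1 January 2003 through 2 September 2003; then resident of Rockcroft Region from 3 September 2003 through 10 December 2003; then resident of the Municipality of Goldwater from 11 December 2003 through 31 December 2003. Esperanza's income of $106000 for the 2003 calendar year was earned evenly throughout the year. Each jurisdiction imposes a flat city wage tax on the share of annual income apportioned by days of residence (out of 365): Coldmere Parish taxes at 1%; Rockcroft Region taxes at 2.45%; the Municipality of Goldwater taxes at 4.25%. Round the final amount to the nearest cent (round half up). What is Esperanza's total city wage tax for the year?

Coldmere Parish, 1 January – 2 September 2003: 245 days → $106000 × 1% × 245/365 = $711.5068
Rockcroft Region, 3 September – 10 December 2003: 99 days → $106000 × 2.45% × 99/365 = $704.3918
The Municipality of Goldwater, 11 December – 31 December 2003: 21 days → $106000 × 4.25% × 21/365 = $259.1918
Total = $1675.0904

$1675.09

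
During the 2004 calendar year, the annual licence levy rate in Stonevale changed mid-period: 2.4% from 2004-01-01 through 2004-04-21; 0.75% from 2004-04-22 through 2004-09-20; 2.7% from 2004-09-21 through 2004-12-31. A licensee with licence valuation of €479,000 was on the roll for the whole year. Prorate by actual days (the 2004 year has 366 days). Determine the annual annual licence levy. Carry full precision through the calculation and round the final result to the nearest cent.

€8,614.15

2004-01-01 to 2004-04-21: 112 days at 2.4% → €479,000 × 2.4% × 112/366 = €3,517.9016
2004-04-22 to 2004-09-20: 152 days at 0.75% → €479,000 × 0.75% × 152/366 = €1,491.9672
2004-09-21 to 2004-12-31: 102 days at 2.7% → €479,000 × 2.7% × 102/366 = €3,604.2787
Total = €8,614.1475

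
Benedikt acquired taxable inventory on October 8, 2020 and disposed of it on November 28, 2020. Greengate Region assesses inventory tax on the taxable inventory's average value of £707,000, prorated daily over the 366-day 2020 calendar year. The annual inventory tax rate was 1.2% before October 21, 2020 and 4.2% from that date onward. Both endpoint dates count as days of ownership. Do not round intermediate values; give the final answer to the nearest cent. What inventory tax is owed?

October 8 – October 20, 2020: 13 days at 1.2% → £707,000 × 1.2% × 13/366 = £301.3443
October 21 – November 28, 2020: 39 days at 4.2% → £707,000 × 4.2% × 39/366 = £3,164.1148
Total = £3,465.4590

£3,465.46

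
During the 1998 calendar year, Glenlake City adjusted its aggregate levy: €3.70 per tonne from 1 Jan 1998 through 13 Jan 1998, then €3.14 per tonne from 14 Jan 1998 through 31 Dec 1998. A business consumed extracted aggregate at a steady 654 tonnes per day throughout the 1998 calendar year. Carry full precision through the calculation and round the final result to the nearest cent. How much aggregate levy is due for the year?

1 Jan – 13 Jan 1998: 13 days × 654 tonnes/day = 8,502 tonnes at €3.70/tonne → €31457.40
14 Jan – 31 Dec 1998: 352 days × 654 tonnes/day = 230,208 tonnes at €3.14/tonne → €722853.12

€754310.52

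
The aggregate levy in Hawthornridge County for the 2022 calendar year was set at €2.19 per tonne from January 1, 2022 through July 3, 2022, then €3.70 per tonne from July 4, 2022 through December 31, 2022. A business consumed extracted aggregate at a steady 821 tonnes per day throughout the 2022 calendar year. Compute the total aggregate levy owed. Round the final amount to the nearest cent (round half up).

January 1 – July 3, 2022: 184 days × 821 tonnes/day = 151,064 tonnes at €2.19/tonne → €330,830.16
July 4 – December 31, 2022: 181 days × 821 tonnes/day = 148,601 tonnes at €3.70/tonne → €549,823.70

€880,653.86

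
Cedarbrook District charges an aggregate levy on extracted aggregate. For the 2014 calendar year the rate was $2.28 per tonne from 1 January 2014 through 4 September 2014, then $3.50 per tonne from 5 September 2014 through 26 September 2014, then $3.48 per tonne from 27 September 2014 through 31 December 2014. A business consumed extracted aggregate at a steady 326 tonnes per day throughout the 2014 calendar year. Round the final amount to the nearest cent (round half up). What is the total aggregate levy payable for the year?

$317,602.24

1 January – 4 September 2014: 247 days × 326 tonnes/day = 80,522 tonnes at $2.28/tonne → $183,590.16
5 September – 26 September 2014: 22 days × 326 tonnes/day = 7,172 tonnes at $3.50/tonne → $25,102.00
27 September – 31 December 2014: 96 days × 326 tonnes/day = 31,296 tonnes at $3.48/tonne → $108,910.08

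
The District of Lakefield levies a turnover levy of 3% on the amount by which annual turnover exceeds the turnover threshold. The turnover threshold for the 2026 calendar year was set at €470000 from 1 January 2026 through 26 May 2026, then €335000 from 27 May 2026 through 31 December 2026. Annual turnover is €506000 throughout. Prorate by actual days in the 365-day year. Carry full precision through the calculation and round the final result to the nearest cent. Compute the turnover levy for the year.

€3510.00

1 January – 26 May 2026: 146 days, exemption €470000 → (€506000 − €470000) × 3% × 146/365 = €432.0000
27 May – 31 December 2026: 219 days, exemption €335000 → (€506000 − €335000) × 3% × 219/365 = €3078.0000
Total = €3510.0000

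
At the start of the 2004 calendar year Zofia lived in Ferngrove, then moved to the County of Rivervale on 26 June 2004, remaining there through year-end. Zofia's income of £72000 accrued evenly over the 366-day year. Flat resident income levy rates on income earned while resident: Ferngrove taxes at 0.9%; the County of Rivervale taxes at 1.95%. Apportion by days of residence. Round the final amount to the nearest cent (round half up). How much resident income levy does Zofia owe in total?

Ferngrove, 1 January – 25 June 2004: 177 days → £72000 × 0.9% × 177/366 = £313.3770
The County of Rivervale, 26 June – 31 December 2004: 189 days → £72000 × 1.95% × 189/366 = £725.0164
Total = £1038.3934

£1038.39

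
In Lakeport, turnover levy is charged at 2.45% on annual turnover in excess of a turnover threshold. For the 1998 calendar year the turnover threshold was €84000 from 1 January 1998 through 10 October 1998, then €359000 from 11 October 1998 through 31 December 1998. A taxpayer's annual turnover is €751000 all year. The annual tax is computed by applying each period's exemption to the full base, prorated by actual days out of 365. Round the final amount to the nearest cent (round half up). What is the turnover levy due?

€14827.87

1 January – 10 October 1998: 283 days, exemption €84000 → (€751000 − €84000) × 2.45% × 283/365 = €12670.2589
11 October – 31 December 1998: 82 days, exemption €359000 → (€751000 − €359000) × 2.45% × 82/365 = €2157.6110
Total = €14827.8699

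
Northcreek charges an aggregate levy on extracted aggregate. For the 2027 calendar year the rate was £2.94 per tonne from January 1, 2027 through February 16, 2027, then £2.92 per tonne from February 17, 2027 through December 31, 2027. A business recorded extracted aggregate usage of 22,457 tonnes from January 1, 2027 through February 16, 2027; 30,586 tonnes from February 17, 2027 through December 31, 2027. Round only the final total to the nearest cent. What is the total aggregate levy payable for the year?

£155,334.70

January 1 – February 16, 2027: 22,457 tonnes at £2.94/tonne → £66,023.58
February 17 – December 31, 2027: 30,586 tonnes at £2.92/tonne → £89,311.12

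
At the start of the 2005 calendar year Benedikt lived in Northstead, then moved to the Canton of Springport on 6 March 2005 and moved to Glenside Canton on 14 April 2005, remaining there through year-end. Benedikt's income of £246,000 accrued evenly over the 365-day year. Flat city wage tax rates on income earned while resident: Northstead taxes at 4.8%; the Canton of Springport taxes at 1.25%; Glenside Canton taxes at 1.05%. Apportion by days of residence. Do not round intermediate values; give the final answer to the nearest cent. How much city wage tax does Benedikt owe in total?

Northstead, 1 January – 5 March 2005: 64 days → £246,000 × 4.8% × 64/365 = £2,070.4438
The Canton of Springport, 6 March – 13 April 2005: 39 days → £246,000 × 1.25% × 39/365 = £328.5616
Glenside Canton, 14 April – 31 December 2005: 262 days → £246,000 × 1.05% × 262/365 = £1,854.0986
Total = £4,253.1041

£4,253.10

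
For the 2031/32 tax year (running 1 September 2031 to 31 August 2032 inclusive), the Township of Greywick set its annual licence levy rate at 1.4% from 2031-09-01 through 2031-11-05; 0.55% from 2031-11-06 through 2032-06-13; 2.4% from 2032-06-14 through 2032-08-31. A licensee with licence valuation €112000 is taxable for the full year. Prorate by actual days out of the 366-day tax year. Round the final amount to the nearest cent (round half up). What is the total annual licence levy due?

2031-09-01 to 2031-11-05: 66 days at 1.4% → €112000 × 1.4% × 66/366 = €282.7541
2031-11-06 to 2032-06-13: 221 days at 0.55% → €112000 × 0.55% × 221/366 = €371.9563
2032-06-14 to 2032-08-31: 79 days at 2.4% → €112000 × 2.4% × 79/366 = €580.1967
Total = €1234.9071

€1234.91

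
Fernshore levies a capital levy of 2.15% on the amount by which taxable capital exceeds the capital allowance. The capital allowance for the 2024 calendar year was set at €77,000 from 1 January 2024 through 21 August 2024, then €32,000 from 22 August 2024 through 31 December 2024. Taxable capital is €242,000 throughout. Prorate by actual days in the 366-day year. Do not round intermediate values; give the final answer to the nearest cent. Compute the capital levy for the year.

1 January – 21 August 2024: 234 days, exemption €77,000 → (€242,000 − €77,000) × 2.15% × 234/366 = €2,268.0738
22 August – 31 December 2024: 132 days, exemption €32,000 → (€242,000 − €32,000) × 2.15% × 132/366 = €1,628.3607
Total = €3,896.4344

€3,896.43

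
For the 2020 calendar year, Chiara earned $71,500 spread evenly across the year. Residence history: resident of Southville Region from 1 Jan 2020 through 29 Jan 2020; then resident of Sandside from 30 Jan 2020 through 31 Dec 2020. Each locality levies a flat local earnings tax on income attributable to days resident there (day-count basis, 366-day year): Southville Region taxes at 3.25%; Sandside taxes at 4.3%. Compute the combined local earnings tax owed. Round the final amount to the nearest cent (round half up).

$3,015.01

Southville Region, 1 Jan – 29 Jan 2020: 29 days → $71,500 × 3.25% × 29/366 = $184.1223
Sandside, 30 Jan – 31 Dec 2020: 337 days → $71,500 × 4.3% × 337/366 = $2,830.8921
Total = $3,015.0143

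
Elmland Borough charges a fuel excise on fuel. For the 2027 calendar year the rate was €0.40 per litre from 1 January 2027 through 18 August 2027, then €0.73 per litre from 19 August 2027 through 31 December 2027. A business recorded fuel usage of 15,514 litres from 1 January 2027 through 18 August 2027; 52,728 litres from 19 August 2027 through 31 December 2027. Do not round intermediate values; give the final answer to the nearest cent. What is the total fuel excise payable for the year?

€44,697.04

1 January – 18 August 2027: 15,514 litres at €0.40/litre → €6,205.60
19 August – 31 December 2027: 52,728 litres at €0.73/litre → €38,491.44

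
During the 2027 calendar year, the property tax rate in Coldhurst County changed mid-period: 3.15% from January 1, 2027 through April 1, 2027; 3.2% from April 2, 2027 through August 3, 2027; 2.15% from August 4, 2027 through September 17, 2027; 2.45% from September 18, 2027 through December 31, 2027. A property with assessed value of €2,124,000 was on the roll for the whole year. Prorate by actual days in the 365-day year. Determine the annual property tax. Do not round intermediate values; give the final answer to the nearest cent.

January 1 – April 1, 2027: 91 days at 3.15% → €2,124,000 × 3.15% × 91/365 = €16,680.6740
April 2 – August 3, 2027: 124 days at 3.2% → €2,124,000 × 3.2% × 124/365 = €23,090.4986
August 4 – September 17, 2027: 45 days at 2.15% → €2,124,000 × 2.15% × 45/365 = €5,630.0548
September 18 – December 31, 2027: 105 days at 2.45% → €2,124,000 × 2.45% × 105/365 = €14,969.8356
Total = €60,371.0630

€60,371.06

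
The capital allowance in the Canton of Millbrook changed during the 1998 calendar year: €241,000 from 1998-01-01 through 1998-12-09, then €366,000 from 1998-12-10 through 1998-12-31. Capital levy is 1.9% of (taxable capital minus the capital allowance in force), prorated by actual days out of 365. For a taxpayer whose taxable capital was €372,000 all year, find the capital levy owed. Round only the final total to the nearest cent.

1998-01-01 to 1998-12-09: 343 days, exemption €241,000 → (€372,000 − €241,000) × 1.9% × 343/365 = €2,338.9781
1998-12-10 to 1998-12-31: 22 days, exemption €366,000 → (€372,000 − €366,000) × 1.9% × 22/365 = €6.8712
Total = €2,345.8493

€2,345.85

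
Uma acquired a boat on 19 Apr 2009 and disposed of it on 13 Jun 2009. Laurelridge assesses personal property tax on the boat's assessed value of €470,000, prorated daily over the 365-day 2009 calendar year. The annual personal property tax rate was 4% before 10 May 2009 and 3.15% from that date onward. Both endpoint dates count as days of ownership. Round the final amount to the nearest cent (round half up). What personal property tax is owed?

19 Apr – 9 May 2009: 21 days at 4% → €470,000 × 4% × 21/365 = €1,081.6438
10 May – 13 Jun 2009: 35 days at 3.15% → €470,000 × 3.15% × 35/365 = €1,419.6575
Total = €2,501.3014

€2,501.30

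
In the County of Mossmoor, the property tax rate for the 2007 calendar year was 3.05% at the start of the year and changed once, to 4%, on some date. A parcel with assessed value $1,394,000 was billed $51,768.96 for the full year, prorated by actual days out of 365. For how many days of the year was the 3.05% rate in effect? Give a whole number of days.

110 days

Let d = days at the first rate; then 365 − d days at the second rate.
$1,394,000 × [3.05%·d + 4%·(365−d)] / 365 = $51,768.96
Solving gives d = 110, so the new rate took effect on April 21, 2007.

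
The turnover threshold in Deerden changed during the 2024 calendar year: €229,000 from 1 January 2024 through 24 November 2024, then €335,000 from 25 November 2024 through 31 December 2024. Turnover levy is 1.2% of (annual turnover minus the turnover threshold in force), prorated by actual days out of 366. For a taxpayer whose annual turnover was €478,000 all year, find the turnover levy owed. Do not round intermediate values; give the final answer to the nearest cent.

€2,859.41

1 January – 24 November 2024: 329 days, exemption €229,000 → (€478,000 − €229,000) × 1.2% × 329/366 = €2,685.9344
25 November – 31 December 2024: 37 days, exemption €335,000 → (€478,000 − €335,000) × 1.2% × 37/366 = €173.4754
Total = €2,859.4098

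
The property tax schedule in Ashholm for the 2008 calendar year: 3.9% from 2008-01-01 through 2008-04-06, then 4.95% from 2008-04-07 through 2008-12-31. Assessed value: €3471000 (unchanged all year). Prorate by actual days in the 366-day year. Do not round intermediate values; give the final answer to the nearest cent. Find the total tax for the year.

2008-01-01 to 2008-04-06: 97 days at 3.9% → €3471000 × 3.9% × 97/366 = €35876.4836
2008-04-07 to 2008-12-31: 269 days at 4.95% → €3471000 × 4.95% × 269/366 = €126278.9631
Total = €162155.4467

€162155.45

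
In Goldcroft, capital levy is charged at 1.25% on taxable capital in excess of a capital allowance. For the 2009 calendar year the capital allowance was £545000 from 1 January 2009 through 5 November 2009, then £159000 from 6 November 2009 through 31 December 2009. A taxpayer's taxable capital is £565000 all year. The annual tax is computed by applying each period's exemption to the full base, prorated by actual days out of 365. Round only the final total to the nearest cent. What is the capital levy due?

£990.27

1 January – 5 November 2009: 309 days, exemption £545000 → (£565000 − £545000) × 1.25% × 309/365 = £211.6438
6 November – 31 December 2009: 56 days, exemption £159000 → (£565000 − £159000) × 1.25% × 56/365 = £778.6301
Total = £990.2740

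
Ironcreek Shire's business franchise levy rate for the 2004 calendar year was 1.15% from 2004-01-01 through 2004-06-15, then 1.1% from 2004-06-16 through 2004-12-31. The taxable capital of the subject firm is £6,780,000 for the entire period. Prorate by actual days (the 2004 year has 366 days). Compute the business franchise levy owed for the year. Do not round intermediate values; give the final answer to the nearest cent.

2004-01-01 to 2004-06-15: 167 days at 1.15% → £6,780,000 × 1.15% × 167/366 = £35,576.4754
2004-06-16 to 2004-12-31: 199 days at 1.1% → £6,780,000 × 1.1% × 199/366 = £40,550.3279
Total = £76,126.8033

£76,126.80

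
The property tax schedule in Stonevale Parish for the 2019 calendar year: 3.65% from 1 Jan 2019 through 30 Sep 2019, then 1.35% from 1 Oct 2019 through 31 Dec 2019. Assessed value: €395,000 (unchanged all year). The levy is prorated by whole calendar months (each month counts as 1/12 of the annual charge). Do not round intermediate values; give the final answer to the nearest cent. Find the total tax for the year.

1 Jan – 30 Sep 2019: 9 months at 3.65% → €395,000 × 3.65% × 9/12 = €10,813.1250
1 Oct – 31 Dec 2019: 3 months at 1.35% → €395,000 × 1.35% × 3/12 = €1,333.1250
Total = €12,146.2500

€12,146.25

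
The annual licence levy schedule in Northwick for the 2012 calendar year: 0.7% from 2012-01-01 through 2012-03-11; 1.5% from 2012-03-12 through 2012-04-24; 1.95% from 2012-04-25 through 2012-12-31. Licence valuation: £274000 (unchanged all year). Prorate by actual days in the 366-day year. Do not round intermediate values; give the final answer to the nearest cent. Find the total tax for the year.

£4530.36

2012-01-01 to 2012-03-11: 71 days at 0.7% → £274000 × 0.7% × 71/366 = £372.0710
2012-03-12 to 2012-04-24: 44 days at 1.5% → £274000 × 1.5% × 44/366 = £494.0984
2012-04-25 to 2012-12-31: 251 days at 1.95% → £274000 × 1.95% × 251/366 = £3664.1885
Total = £4530.3579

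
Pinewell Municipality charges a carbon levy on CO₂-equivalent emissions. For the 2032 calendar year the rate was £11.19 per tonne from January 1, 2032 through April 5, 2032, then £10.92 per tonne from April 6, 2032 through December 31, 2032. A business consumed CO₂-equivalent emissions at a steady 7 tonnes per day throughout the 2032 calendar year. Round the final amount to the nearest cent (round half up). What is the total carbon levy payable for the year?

£28158.48

January 1 – April 5, 2032: 96 days × 7 tonnes/day = 672 tonnes at £11.19/tonne → £7519.68
April 6 – December 31, 2032: 270 days × 7 tonnes/day = 1,890 tonnes at £10.92/tonne → £20638.80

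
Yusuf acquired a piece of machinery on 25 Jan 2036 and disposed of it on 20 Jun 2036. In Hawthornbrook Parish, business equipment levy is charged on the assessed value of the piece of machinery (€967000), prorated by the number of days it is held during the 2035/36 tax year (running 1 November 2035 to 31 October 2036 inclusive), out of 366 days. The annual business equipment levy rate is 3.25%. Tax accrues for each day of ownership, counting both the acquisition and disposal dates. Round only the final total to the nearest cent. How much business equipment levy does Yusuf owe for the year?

€12708.39

Days held (25 Jan – 20 Jun 2036): 148 out of 366
Tax = €967000 × 3.25% × 148/366 = €12708.3880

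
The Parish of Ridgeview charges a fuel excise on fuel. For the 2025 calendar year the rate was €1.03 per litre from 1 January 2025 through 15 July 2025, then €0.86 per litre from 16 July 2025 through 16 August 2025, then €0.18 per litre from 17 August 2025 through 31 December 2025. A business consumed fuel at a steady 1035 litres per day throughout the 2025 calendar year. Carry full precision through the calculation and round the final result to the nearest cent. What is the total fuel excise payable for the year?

1 January – 15 July 2025: 196 days × 1035 litres/day = 202,860 litres at €1.03/litre → €208,945.80
16 July – 16 August 2025: 32 days × 1035 litres/day = 33,120 litres at €0.86/litre → €28,483.20
17 August – 31 December 2025: 137 days × 1035 litres/day = 141,795 litres at €0.18/litre → €25,523.10

€262,952.10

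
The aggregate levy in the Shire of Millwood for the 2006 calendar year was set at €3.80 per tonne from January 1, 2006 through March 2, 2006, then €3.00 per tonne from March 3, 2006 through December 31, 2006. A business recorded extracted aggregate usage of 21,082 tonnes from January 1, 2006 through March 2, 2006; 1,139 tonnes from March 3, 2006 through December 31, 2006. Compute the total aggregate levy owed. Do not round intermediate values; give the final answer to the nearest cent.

January 1 – March 2, 2006: 21,082 tonnes at €3.80/tonne → €80,111.60
March 3 – December 31, 2006: 1,139 tonnes at €3.00/tonne → €3,417.00

€83,528.60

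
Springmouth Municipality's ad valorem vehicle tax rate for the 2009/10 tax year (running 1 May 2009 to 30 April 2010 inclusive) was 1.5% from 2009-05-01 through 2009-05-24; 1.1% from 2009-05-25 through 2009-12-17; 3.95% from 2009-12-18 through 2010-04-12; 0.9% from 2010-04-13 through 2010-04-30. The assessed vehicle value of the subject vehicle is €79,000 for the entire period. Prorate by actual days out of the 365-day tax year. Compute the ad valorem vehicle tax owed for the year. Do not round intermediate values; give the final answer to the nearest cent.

€1,597.53

2009-05-01 to 2009-05-24: 24 days at 1.5% → €79,000 × 1.5% × 24/365 = €77.9178
2009-05-25 to 2009-12-17: 207 days at 1.1% → €79,000 × 1.1% × 207/365 = €492.8301
2009-12-18 to 2010-04-12: 116 days at 3.95% → €79,000 × 3.95% × 116/365 = €991.7205
2010-04-13 to 2010-04-30: 18 days at 0.9% → €79,000 × 0.9% × 18/365 = €35.0630
Total = €1,597.5315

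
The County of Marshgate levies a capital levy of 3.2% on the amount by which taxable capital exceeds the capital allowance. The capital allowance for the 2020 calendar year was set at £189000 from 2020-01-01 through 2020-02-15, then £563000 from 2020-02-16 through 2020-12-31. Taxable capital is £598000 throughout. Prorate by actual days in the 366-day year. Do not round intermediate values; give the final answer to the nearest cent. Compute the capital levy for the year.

£2624.17

2020-01-01 to 2020-02-15: 46 days, exemption £189000 → (£598000 − £189000) × 3.2% × 46/366 = £1644.9399
2020-02-16 to 2020-12-31: 320 days, exemption £563000 → (£598000 − £563000) × 3.2% × 320/366 = £979.2350
Total = £2624.1749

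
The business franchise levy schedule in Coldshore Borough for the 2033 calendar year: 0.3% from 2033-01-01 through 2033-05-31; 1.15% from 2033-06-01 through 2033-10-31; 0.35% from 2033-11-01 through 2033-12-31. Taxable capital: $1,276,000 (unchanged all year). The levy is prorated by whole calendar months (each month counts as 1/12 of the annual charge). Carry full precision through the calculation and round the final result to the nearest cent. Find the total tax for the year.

2033-01-01 to 2033-05-31: 5 months at 0.3% → $1,276,000 × 0.3% × 5/12 = $1,595.0000
2033-06-01 to 2033-10-31: 5 months at 1.15% → $1,276,000 × 1.15% × 5/12 = $6,114.1667
2033-11-01 to 2033-12-31: 2 months at 0.35% → $1,276,000 × 0.35% × 2/12 = $744.3333
Total = $8,453.5000

$8,453.50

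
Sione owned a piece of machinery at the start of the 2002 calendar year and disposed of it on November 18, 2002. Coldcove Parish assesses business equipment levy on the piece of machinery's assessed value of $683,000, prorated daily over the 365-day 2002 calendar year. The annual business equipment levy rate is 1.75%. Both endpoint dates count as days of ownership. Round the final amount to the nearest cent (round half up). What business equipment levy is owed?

Days held (January 1 – November 18, 2002): 322 out of 365
Tax = $683,000 × 1.75% × 322/365 = $10,544.3973

$10,544.40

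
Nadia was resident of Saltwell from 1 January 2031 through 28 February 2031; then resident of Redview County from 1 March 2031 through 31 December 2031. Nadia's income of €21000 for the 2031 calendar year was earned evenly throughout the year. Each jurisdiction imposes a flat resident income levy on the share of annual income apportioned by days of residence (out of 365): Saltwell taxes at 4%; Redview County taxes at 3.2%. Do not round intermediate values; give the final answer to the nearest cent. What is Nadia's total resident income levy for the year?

€699.16

Saltwell, 1 January – 28 February 2031: 59 days → €21000 × 4% × 59/365 = €135.7808
Redview County, 1 March – 31 December 2031: 306 days → €21000 × 3.2% × 306/365 = €563.3753
Total = €699.1562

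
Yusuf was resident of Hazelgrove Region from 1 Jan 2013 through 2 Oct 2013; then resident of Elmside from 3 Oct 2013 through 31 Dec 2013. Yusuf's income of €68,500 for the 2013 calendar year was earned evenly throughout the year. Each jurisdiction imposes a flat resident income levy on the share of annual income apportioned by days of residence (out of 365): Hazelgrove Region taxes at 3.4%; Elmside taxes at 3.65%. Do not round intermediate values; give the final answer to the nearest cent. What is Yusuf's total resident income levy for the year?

€2,371.23

Hazelgrove Region, 1 Jan – 2 Oct 2013: 275 days → €68,500 × 3.4% × 275/365 = €1,754.7260
Elmside, 3 Oct – 31 Dec 2013: 90 days → €68,500 × 3.65% × 90/365 = €616.5000
Total = €2,371.2260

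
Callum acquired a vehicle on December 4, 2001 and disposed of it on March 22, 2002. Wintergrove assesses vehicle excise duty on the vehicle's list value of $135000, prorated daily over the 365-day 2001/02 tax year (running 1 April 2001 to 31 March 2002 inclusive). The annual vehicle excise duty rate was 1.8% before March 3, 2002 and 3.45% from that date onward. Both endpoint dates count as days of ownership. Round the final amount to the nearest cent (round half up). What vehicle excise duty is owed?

December 4, 2001 – March 2, 2002: 89 days at 1.8% → $135000 × 1.8% × 89/365 = $592.5205
March 3 – March 22, 2002: 20 days at 3.45% → $135000 × 3.45% × 20/365 = $255.2055
Total = $847.7260

$847.73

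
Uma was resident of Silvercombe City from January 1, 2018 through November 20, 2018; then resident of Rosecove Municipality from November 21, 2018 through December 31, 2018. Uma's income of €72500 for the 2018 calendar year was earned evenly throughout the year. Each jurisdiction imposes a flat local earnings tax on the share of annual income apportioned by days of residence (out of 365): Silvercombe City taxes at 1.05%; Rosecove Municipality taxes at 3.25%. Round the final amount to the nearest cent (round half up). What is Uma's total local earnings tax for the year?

€940.41

Silvercombe City, January 1 – November 20, 2018: 324 days → €72500 × 1.05% × 324/365 = €675.7397
Rosecove Municipality, November 21 – December 31, 2018: 41 days → €72500 × 3.25% × 41/365 = €264.6747
Total = €940.4144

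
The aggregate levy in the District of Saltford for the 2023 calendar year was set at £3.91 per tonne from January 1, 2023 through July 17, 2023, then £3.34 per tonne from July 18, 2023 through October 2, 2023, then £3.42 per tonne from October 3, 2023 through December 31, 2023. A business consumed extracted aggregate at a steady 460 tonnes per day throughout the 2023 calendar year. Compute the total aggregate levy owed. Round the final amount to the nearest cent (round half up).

January 1 – July 17, 2023: 198 days × 460 tonnes/day = 91,080 tonnes at £3.91/tonne → £356,122.80
July 18 – October 2, 2023: 77 days × 460 tonnes/day = 35,420 tonnes at £3.34/tonne → £118,302.80
October 3 – December 31, 2023: 90 days × 460 tonnes/day = 41,400 tonnes at £3.42/tonne → £141,588.00

£616,013.60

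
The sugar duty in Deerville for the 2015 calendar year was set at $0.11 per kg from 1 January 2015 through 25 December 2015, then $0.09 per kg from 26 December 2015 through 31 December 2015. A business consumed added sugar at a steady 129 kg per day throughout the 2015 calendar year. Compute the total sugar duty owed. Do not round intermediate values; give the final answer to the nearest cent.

$5,163.87

1 January – 25 December 2015: 359 days × 129 kg/day = 46,311 kg at $0.11/kg → $5,094.21
26 December – 31 December 2015: 6 days × 129 kg/day = 774 kg at $0.09/kg → $69.66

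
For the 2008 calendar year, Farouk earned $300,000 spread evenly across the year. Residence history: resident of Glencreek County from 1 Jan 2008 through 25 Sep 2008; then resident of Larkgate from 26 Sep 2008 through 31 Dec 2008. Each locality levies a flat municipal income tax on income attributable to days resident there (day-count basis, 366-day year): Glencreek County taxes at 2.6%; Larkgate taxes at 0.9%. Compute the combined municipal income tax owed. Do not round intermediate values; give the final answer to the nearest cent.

$6,448.36

Glencreek County, 1 Jan – 25 Sep 2008: 269 days → $300,000 × 2.6% × 269/366 = $5,732.7869
Larkgate, 26 Sep – 31 Dec 2008: 97 days → $300,000 × 0.9% × 97/366 = $715.5738
Total = $6,448.3607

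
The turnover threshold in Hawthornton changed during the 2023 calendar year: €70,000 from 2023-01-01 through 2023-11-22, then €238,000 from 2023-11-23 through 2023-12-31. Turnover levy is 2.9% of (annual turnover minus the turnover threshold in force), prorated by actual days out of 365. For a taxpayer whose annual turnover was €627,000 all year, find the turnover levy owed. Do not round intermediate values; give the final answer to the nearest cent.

2023-01-01 to 2023-11-22: 326 days, exemption €70,000 → (€627,000 − €70,000) × 2.9% × 326/365 = €14,427.0630
2023-11-23 to 2023-12-31: 39 days, exemption €238,000 → (€627,000 − €238,000) × 2.9% × 39/365 = €1,205.3671
Total = €15,632.4301

€15,632.43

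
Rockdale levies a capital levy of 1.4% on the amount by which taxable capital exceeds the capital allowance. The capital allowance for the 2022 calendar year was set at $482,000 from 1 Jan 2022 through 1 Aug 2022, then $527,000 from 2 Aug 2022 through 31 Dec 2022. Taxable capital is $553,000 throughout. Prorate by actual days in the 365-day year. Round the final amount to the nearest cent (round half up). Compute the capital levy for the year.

1 Jan – 1 Aug 2022: 213 days, exemption $482,000 → ($553,000 − $482,000) × 1.4% × 213/365 = $580.0603
2 Aug – 31 Dec 2022: 152 days, exemption $527,000 → ($553,000 − $527,000) × 1.4% × 152/365 = $151.5836
Total = $731.6438

$731.64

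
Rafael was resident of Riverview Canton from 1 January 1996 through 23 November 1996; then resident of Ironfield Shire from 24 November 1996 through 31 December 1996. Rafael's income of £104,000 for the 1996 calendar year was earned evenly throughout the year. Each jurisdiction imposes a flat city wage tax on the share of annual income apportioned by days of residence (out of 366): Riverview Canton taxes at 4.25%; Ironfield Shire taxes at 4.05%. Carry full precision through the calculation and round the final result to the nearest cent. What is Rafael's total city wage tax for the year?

£4,398.40

Riverview Canton, 1 January – 23 November 1996: 328 days → £104,000 × 4.25% × 328/366 = £3,961.0929
Ironfield Shire, 24 November – 31 December 1996: 38 days → £104,000 × 4.05% × 38/366 = £437.3115
Total = £4,398.4044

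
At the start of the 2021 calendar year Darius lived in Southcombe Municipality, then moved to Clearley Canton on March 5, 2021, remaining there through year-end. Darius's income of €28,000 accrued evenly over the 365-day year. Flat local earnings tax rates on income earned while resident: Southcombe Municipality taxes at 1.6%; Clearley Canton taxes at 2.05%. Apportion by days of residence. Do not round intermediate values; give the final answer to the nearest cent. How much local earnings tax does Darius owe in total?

€552.25

Southcombe Municipality, January 1 – March 4, 2021: 63 days → €28,000 × 1.6% × 63/365 = €77.3260
Clearley Canton, March 5 – December 31, 2021: 302 days → €28,000 × 2.05% × 302/365 = €474.9260
Total = €552.2521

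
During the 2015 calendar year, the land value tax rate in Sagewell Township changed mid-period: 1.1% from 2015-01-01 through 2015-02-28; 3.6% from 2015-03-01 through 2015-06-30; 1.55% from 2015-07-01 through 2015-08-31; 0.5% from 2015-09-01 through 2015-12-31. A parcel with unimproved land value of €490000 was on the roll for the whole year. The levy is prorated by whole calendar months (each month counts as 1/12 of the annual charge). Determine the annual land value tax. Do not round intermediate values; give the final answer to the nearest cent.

€8860.83

2015-01-01 to 2015-02-28: 2 months at 1.1% → €490000 × 1.1% × 2/12 = €898.3333
2015-03-01 to 2015-06-30: 4 months at 3.6% → €490000 × 3.6% × 4/12 = €5880.0000
2015-07-01 to 2015-08-31: 2 months at 1.55% → €490000 × 1.55% × 2/12 = €1265.8333
2015-09-01 to 2015-12-31: 4 months at 0.5% → €490000 × 0.5% × 4/12 = €816.6667
Total = €8860.8333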